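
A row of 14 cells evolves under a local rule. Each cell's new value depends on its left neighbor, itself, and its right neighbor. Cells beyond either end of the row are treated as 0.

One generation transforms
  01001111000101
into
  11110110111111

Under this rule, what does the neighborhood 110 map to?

At position 7 the neighborhood is 110; the next row has 0 there.

0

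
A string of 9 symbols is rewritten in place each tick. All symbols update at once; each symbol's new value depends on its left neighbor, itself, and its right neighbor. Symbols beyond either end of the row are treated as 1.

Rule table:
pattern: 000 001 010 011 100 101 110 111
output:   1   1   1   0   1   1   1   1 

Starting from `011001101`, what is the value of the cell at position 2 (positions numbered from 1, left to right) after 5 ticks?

101110110
110111011
111011101
111101110
111110111
position 2 holds 1

1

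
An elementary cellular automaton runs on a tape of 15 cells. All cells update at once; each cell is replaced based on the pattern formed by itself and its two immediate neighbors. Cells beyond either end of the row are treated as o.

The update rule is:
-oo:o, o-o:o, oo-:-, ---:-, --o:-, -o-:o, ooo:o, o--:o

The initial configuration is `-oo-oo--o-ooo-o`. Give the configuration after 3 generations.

-oo-oooooo-oooo

oo-oo-o-oooo-oo
o-oo-oooooo-ooo
-oo-oooooo-oooo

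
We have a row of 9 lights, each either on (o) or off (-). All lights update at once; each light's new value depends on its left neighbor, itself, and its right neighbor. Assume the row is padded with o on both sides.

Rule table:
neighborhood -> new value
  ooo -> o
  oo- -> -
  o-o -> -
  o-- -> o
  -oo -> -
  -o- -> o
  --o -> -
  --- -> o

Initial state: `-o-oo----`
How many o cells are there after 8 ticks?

4

-o---ooo-
-ooo--o--
--o-o-oo-
o-o-o----
--o-oooo-
o-o--oo--
--oo---o-
o---oo-o-
count of o: 4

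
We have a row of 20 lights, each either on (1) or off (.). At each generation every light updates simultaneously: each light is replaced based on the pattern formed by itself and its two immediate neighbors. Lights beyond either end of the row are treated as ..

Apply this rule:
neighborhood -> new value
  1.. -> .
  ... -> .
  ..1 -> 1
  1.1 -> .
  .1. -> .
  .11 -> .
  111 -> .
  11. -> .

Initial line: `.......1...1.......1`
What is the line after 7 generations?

1...1.......1.......

......1...1.......1.
.....1...1.......1..
....1...1.......1...
...1...1.......1....
..1...1.......1.....
.1...1.......1......
1...1.......1.......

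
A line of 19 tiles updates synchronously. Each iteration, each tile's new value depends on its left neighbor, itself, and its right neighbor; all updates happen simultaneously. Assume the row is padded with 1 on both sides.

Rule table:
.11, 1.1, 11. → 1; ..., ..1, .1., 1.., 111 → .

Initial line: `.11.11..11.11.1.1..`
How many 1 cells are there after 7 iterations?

iteration 1: 111111..111111.1...
iteration 2: .....1..1....11....
iteration 3: .............11....
iteration 4: .............11....  (fixed point — unchanged through iteration 7)
count of 1: 2

2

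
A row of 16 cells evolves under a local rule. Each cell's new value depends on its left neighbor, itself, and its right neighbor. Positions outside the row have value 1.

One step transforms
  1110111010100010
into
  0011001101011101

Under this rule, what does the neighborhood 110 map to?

At position 2 the neighborhood is 110; the next row has 1 there.

1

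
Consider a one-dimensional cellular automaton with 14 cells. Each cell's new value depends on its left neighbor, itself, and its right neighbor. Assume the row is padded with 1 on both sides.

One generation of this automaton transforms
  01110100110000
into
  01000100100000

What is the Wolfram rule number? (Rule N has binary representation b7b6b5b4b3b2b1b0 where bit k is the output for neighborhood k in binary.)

position 2: 111 → 0  (bit 7 = 0)
position 3: 110 → 0  (bit 6 = 0)
position 0: 101 → 0  (bit 5 = 0)
position 6: 100 → 0  (bit 4 = 0)
position 1: 011 → 1  (bit 3 = 1)
position 5: 010 → 1  (bit 2 = 1)
position 7: 001 → 0  (bit 1 = 0)
position 11: 000 → 0  (bit 0 = 0)
bits b7..b0 = 00001100 = 12

12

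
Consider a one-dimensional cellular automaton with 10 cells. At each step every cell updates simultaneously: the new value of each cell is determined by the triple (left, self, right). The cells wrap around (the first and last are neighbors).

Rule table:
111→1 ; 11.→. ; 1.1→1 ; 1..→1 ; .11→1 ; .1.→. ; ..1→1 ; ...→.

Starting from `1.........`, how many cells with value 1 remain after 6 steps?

5

step 1: .1.......1
step 2: 1.1.....1.
step 3: .1.1...1.1
step 4: 1.1.1.1.1.
step 5: .1.1.1.1.1
step 6: 1.1.1.1.1.
count of 1: 5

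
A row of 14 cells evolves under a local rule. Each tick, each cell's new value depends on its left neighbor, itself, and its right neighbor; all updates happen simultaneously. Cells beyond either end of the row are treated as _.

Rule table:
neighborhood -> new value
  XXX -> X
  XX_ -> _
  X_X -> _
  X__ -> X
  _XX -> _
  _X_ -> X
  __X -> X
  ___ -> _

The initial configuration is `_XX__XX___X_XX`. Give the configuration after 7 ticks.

X__XX__X_XX___
XXX__XXX___X__
_X_XX_X_X_XXX_
XX____X_X__X_X
__X__XX_XXXX_X
_XXXX____XX__X
X_XX_X__X__XXX

X_XX_X__X__XXX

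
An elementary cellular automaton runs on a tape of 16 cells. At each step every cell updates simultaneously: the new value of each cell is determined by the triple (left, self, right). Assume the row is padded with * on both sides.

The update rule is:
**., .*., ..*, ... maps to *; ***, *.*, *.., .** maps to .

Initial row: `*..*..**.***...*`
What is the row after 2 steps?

*..*.*.*.***..*.

*.**.*.*...*.**.
*..*.*.*.***..*.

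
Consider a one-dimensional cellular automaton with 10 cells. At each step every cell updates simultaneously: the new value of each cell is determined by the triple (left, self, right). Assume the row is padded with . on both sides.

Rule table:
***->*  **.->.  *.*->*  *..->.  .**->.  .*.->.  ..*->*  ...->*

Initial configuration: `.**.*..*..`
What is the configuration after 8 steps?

*..*..*..*
..*..*..*.
**..*..*..
...*..*..*
***..*..*.
.*..*..*..
*..*..*..*  (repeats step 1; period 6)
step 8: ..*..*..*.

..*..*..*.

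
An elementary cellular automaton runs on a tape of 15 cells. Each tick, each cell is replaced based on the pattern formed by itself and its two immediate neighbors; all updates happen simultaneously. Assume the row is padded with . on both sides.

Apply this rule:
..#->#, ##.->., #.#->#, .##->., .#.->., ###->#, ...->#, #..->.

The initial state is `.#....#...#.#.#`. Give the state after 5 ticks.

##..#..#.#..#..

#..###..##.#.#.
..#.#..#..#.#..
##.#..#..#.#..#
..#..#..#.#..#.
##..#..#.#..#..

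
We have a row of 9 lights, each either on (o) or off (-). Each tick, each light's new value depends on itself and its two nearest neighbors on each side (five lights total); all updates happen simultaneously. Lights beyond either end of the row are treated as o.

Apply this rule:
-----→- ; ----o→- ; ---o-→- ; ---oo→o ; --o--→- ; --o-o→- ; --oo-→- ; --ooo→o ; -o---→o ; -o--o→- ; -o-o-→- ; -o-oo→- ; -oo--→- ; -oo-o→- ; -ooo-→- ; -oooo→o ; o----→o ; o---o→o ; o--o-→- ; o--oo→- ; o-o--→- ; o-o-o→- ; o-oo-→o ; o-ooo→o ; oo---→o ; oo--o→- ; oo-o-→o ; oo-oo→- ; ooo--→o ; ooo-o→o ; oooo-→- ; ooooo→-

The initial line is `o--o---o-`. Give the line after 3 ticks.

tick 1: o---oo---
tick 2: oooo--ooo
tick 3: ---o--oo-

---o--oo-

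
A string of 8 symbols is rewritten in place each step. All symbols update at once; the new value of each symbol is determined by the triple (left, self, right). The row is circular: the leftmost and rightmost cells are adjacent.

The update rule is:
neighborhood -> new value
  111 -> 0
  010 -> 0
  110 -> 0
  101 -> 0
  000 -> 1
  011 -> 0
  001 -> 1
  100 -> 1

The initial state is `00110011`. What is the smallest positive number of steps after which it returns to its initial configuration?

2

11001100
00110011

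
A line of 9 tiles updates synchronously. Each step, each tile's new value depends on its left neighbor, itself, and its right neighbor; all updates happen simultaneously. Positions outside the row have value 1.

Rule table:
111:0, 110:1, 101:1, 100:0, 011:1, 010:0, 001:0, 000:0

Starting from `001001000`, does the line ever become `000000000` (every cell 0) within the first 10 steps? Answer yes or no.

step 1: 000000000
all cells are 0 at step 1

yes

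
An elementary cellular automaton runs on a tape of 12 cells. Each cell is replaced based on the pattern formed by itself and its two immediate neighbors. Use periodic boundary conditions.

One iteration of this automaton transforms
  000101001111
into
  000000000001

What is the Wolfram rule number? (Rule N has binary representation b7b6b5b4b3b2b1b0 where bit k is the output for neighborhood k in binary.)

64

position 9: 111 → 0  (bit 7 = 0)
position 11: 110 → 1  (bit 6 = 1)
position 4: 101 → 0  (bit 5 = 0)
position 0: 100 → 0  (bit 4 = 0)
position 8: 011 → 0  (bit 3 = 0)
position 3: 010 → 0  (bit 2 = 0)
position 2: 001 → 0  (bit 1 = 0)
position 1: 000 → 0  (bit 0 = 0)
bits b7..b0 = 01000000 = 64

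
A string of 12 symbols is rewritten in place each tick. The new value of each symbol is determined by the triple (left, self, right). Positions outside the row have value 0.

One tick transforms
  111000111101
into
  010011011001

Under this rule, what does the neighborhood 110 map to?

At position 2 the neighborhood is 110; the next row has 0 there.

0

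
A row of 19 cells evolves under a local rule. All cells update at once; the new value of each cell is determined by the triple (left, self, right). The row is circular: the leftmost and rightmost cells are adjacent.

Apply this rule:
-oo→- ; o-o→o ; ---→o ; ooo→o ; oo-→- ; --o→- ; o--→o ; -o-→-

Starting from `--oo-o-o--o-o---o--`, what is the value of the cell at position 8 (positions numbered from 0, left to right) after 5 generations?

o---o-o-o--o-oo--oo
-oo--o-o-o--o--o--o
o--o--o-o-o--o--o--
-o--o--o-o-o--o--o-
--o--o--o-o-o--o--o
position 8 holds o

o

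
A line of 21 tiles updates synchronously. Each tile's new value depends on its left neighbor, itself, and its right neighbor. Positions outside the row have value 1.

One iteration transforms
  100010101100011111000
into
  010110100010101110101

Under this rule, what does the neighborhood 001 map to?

1

At position 3 the neighborhood is 001; the next row has 1 there.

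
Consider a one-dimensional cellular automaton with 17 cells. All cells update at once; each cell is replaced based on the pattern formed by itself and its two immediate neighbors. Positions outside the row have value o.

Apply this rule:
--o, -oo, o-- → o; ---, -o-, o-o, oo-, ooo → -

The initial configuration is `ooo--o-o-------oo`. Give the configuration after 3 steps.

--o-------o-oo-oo

---oo---o-----oo-
o-oo-o-o-o---oo--
--o-------o-oo-oo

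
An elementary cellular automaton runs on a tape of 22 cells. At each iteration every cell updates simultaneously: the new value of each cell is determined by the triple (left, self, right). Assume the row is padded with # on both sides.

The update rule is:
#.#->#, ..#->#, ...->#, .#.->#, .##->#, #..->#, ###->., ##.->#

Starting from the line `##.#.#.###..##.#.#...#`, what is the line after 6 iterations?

.#######.#############
##.....###............
.#######.#############  (repeats iteration 1; period 2)
iteration 6: ##.....###............

##.....###............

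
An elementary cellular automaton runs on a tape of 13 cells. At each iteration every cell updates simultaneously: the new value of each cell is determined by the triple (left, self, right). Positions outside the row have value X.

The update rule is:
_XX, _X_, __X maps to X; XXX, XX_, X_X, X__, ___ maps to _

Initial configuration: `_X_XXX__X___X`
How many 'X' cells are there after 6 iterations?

_X_X___XX__XX
_X_X__XX__XX_
_X_X_XX__XX__
_X_X_X__XX__X
_X_X_X_XX__XX
_X_X_X_X__XX_
count of X: 6

6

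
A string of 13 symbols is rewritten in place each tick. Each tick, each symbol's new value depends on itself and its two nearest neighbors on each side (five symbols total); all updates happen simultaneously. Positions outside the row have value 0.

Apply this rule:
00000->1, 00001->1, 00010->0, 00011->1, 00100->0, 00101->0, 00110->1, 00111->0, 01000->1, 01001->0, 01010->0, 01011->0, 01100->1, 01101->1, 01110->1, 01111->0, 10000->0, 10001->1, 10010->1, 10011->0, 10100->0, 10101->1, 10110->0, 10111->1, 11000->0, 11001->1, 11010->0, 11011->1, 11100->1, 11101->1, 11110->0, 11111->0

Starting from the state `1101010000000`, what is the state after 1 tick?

1101001011111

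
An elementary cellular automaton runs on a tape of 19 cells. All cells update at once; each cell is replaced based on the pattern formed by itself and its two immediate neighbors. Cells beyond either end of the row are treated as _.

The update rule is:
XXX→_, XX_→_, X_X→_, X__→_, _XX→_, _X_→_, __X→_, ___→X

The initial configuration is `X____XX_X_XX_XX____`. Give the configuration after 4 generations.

__XX____________XXX
X____XXXXXXXXXX____
__XX____________XXX  (repeats generation 1; period 2)
generation 4: X____XXXXXXXXXX____

X____XXXXXXXXXX____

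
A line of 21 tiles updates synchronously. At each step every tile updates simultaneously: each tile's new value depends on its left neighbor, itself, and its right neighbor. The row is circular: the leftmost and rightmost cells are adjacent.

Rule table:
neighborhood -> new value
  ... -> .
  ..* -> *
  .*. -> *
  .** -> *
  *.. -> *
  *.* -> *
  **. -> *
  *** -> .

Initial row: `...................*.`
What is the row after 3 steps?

**..............*****

..................***
*................**.*
**..............*****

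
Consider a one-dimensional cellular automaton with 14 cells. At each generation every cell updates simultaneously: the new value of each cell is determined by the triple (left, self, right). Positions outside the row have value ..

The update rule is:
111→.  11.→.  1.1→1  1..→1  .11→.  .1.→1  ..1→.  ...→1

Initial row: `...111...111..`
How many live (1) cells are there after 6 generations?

6

11....11....11
..111...111...
1....11....111
1111...111....
....11....1111
111...111.....
count of 1: 6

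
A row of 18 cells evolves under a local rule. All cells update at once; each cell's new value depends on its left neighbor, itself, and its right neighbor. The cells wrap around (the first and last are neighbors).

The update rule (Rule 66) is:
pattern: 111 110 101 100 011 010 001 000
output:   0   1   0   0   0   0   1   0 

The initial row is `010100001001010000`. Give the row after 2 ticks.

100000010010000000
000000100100000001

000000100100000001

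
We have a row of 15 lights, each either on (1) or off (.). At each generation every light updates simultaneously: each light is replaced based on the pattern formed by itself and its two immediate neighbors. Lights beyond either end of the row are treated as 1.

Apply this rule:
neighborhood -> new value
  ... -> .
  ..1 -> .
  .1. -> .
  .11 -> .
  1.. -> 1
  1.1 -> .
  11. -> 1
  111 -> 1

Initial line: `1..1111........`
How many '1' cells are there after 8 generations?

generation 1: 11..1111.......
generation 2: 111..1111......
generation 3: 1111..1111.....
generation 4: 11111..1111....
generation 5: 111111..1111...
generation 6: 1111111..1111..
generation 7: 11111111..1111.
generation 8: 111111111..111.
count of 1: 12

12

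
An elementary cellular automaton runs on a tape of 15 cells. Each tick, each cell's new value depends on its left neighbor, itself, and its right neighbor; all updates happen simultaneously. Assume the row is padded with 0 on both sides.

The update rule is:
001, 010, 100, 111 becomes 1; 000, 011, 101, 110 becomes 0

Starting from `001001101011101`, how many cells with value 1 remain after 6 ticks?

tick 1: 011110001001001
tick 2: 101101011111111
tick 3: 100001001111110
tick 4: 110011110111101
tick 5: 001101100011001
tick 6: 010000010100111
count of 1: 6

6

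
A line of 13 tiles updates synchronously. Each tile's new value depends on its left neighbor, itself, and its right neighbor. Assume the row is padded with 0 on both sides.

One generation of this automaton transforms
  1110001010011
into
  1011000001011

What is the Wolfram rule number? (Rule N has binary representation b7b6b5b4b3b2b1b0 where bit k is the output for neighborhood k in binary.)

position 1: 111 → 0  (bit 7 = 0)
position 2: 110 → 1  (bit 6 = 1)
position 7: 101 → 0  (bit 5 = 0)
position 3: 100 → 1  (bit 4 = 1)
position 0: 011 → 1  (bit 3 = 1)
position 6: 010 → 0  (bit 2 = 0)
position 5: 001 → 0  (bit 1 = 0)
position 4: 000 → 0  (bit 0 = 0)
bits b7..b0 = 01011000 = 88

88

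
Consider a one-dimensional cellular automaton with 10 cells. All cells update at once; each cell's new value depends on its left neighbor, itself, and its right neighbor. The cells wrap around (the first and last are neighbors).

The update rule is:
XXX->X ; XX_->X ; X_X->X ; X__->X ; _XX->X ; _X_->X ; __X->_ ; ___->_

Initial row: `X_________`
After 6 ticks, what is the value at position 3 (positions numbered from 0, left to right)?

tick 1: XX________
tick 2: XXX_______
tick 3: XXXX______
tick 4: XXXXX_____
tick 5: XXXXXX____
tick 6: XXXXXXX___
position 3 holds X

X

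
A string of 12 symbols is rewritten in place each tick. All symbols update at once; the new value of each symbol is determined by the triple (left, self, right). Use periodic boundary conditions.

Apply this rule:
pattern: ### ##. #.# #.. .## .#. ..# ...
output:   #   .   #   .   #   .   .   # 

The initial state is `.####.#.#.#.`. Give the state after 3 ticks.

##.#.#.#....

.###.#.#.#..
.##.#.#.#..#
##.#.#.#....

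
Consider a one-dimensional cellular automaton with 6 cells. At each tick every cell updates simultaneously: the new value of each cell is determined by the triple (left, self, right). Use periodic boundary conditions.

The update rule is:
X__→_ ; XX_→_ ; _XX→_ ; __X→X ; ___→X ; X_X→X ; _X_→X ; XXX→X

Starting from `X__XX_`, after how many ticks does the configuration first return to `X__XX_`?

3

X_X__X
_XX_X_
X__XX_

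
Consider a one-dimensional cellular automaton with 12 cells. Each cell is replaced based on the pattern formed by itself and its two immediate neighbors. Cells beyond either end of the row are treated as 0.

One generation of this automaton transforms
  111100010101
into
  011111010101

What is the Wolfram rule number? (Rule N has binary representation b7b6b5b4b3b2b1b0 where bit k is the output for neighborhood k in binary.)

213

position 1: 111 → 1  (bit 7 = 1)
position 3: 110 → 1  (bit 6 = 1)
position 8: 101 → 0  (bit 5 = 0)
position 4: 100 → 1  (bit 4 = 1)
position 0: 011 → 0  (bit 3 = 0)
position 7: 010 → 1  (bit 2 = 1)
position 6: 001 → 0  (bit 1 = 0)
position 5: 000 → 1  (bit 0 = 1)
bits b7..b0 = 11010101 = 213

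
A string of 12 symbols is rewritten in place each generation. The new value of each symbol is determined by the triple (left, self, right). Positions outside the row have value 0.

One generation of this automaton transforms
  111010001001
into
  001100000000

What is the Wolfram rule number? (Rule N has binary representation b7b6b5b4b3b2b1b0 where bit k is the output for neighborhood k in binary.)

96

position 1: 111 → 0  (bit 7 = 0)
position 2: 110 → 1  (bit 6 = 1)
position 3: 101 → 1  (bit 5 = 1)
position 5: 100 → 0  (bit 4 = 0)
position 0: 011 → 0  (bit 3 = 0)
position 4: 010 → 0  (bit 2 = 0)
position 7: 001 → 0  (bit 1 = 0)
position 6: 000 → 0  (bit 0 = 0)
bits b7..b0 = 01100000 = 96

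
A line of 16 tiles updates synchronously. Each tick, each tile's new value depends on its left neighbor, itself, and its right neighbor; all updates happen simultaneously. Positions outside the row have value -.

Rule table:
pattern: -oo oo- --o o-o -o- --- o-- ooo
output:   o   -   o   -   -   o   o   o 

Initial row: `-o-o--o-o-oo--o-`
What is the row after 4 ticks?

ooo-oooo--o--oo-

o---oo----o-oo-o
-oooo-oooo--o---
oooo--ooo-oo-ooo
ooo-oooo--o--oo-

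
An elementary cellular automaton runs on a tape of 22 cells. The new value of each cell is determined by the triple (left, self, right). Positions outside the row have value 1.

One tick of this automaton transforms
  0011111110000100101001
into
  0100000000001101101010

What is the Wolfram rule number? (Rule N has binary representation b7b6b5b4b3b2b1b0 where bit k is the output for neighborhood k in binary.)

position 3: 111 → 0  (bit 7 = 0)
position 8: 110 → 0  (bit 6 = 0)
position 17: 101 → 0  (bit 5 = 0)
position 0: 100 → 0  (bit 4 = 0)
position 2: 011 → 0  (bit 3 = 0)
position 13: 010 → 1  (bit 2 = 1)
position 1: 001 → 1  (bit 1 = 1)
position 10: 000 → 0  (bit 0 = 0)
bits b7..b0 = 00000110 = 6

6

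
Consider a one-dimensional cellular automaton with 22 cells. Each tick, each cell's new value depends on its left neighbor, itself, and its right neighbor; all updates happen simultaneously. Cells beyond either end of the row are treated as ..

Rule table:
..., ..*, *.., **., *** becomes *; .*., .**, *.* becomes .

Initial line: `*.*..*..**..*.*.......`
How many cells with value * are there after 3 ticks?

...**.**.***...*******
***.*..*..*****.******
.**..**.**.****..*****
count of *: 15

15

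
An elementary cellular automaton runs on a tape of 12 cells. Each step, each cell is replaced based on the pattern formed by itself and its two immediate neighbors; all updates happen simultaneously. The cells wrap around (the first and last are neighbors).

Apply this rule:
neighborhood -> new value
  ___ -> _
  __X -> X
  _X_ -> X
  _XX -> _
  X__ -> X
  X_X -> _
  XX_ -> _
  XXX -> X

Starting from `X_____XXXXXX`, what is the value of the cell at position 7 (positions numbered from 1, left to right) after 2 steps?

_X___X_XXXXX
_XX_XX__XXX_
position 7 holds _

_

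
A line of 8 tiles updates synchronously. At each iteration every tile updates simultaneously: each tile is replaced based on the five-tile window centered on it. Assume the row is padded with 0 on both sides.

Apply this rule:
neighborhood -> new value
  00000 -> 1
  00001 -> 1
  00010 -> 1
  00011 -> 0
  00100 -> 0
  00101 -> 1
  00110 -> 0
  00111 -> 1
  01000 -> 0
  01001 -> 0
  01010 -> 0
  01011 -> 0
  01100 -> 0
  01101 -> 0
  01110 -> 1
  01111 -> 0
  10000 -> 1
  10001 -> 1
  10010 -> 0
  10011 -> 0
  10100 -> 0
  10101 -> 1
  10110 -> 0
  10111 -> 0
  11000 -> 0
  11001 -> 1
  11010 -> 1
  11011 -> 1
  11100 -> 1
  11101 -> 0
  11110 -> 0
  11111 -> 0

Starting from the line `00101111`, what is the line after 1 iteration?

11100001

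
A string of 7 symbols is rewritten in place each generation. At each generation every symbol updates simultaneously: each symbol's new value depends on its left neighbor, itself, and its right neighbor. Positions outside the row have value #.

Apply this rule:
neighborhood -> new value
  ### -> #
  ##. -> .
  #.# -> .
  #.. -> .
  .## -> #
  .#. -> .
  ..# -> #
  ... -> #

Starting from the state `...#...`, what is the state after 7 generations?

.######

.##..##
.#..###
...####
.######
.######  (fixed point — unchanged through generation 7)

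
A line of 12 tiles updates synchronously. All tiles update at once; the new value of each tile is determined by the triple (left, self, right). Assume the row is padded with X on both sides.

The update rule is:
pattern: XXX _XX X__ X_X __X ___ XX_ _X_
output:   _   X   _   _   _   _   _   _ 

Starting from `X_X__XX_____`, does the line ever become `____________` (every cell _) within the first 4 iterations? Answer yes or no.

_____X______
____________
all cells are _ at iteration 2

yes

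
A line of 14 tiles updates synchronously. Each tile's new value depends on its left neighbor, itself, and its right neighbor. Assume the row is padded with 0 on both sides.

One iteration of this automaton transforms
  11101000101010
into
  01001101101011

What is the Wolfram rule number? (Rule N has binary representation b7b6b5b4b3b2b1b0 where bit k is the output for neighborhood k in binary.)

150

position 1: 111 → 1  (bit 7 = 1)
position 2: 110 → 0  (bit 6 = 0)
position 3: 101 → 0  (bit 5 = 0)
position 5: 100 → 1  (bit 4 = 1)
position 0: 011 → 0  (bit 3 = 0)
position 4: 010 → 1  (bit 2 = 1)
position 7: 001 → 1  (bit 1 = 1)
position 6: 000 → 0  (bit 0 = 0)
bits b7..b0 = 10010110 = 150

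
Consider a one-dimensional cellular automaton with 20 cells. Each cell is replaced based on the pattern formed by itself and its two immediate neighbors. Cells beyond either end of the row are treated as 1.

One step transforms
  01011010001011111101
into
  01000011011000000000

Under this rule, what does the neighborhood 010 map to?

1

At position 1 the neighborhood is 010; the next row has 1 there.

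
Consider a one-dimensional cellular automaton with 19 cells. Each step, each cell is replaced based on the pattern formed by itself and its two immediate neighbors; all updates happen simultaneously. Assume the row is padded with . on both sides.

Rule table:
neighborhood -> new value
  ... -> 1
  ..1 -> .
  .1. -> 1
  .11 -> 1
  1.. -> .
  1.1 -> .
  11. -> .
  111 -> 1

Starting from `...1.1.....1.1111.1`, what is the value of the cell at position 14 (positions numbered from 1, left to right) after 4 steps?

11.1.1.111.1.111..1
1..1.1.11..1.11...1
1..1.1.1...1.1..1.1
1..1.1.1.1.1.1..1.1
position 14 holds 1

1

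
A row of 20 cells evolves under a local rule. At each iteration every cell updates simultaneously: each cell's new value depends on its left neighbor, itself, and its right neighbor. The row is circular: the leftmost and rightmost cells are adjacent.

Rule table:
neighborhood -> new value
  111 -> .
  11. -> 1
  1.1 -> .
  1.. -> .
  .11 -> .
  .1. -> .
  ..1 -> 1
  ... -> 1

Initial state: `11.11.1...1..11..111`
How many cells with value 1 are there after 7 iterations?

7

iteration 1: .1..1...11..1.1.1...
iteration 2: 1..1..11.1.1......11
iteration 3: 1.1..1.1.....11111..
iteration 4: ....1....1111....1.1
iteration 5: .111..111...1.111...
iteration 6: 1..1.1..1.11....1.11
iteration 7: 1.1....1...1.111....
count of 1: 7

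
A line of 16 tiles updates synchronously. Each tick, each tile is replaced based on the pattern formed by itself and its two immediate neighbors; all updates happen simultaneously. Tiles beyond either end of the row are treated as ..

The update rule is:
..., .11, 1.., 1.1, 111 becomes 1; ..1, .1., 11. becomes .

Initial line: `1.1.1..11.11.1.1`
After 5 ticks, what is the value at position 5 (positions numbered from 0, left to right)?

.1.1.1.1.11.1.1.
..1.1.1.11.1.1.1
1..1.1.11.1.1.1.
.1..1.11.1.1.1.1
..1..11.1.1.1.1.
position 5 holds 1

1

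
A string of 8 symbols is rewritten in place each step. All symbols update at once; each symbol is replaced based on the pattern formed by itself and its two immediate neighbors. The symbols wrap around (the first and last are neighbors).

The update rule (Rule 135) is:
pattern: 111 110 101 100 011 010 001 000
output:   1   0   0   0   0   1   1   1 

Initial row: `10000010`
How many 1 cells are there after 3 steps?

4

10111110
10011100
10101001
count of 1: 4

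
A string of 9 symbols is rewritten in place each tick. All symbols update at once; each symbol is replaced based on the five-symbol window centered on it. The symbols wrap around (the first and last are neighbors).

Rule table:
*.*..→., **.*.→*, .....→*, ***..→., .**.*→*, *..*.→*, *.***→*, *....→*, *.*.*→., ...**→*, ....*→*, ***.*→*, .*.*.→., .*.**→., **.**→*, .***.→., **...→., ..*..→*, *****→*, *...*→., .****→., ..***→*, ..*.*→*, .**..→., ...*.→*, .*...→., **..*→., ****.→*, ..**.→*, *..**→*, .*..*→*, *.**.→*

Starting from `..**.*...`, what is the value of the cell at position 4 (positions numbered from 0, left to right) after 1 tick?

tick 1: *****..**
position 4 holds *

*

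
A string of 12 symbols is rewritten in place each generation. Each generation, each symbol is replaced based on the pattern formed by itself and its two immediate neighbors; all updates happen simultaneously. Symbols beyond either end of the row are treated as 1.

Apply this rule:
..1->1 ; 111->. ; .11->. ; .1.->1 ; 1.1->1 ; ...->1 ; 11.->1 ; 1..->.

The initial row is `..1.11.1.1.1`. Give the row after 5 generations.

.111.111111.
1..11.....11
1.1.1.1111..
111111...1.1
.....1.1111.

.....1.1111.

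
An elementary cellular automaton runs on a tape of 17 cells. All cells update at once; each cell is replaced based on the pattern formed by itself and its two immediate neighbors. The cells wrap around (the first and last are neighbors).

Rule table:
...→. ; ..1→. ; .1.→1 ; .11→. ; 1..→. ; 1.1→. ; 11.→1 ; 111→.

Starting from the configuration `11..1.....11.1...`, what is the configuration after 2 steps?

step 1: .1..1......1.1...
step 2: .1..1......1.1...

.1..1......1.1...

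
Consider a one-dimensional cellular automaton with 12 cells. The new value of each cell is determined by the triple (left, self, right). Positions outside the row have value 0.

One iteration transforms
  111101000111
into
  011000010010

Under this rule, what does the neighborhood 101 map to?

0

At position 4 the neighborhood is 101; the next row has 0 there.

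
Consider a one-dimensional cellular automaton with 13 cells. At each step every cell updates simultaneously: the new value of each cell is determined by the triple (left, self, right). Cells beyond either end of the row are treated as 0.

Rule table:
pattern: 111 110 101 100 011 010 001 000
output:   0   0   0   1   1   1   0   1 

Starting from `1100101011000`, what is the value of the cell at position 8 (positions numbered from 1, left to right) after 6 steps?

1010101010111
1010101010100
1010101010111  (repeats step 1; period 2)
step 6: 1010101010100
position 8 holds 0

0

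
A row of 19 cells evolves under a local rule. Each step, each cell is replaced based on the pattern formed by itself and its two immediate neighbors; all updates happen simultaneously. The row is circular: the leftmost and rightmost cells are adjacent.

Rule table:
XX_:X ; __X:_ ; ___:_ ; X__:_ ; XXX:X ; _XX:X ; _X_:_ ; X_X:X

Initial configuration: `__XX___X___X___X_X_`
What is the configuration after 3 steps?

__XX_______________

step 1: __XX____________X__
step 2: __XX_______________
step 3: __XX_______________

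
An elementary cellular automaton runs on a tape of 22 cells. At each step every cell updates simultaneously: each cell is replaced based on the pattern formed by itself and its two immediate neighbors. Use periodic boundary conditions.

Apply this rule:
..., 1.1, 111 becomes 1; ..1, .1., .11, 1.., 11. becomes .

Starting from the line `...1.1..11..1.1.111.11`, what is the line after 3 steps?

.1111..1111....1.1....

.1..1........1.1.1.1..
......111111..1.1.1..1
.1111..1111....1.1....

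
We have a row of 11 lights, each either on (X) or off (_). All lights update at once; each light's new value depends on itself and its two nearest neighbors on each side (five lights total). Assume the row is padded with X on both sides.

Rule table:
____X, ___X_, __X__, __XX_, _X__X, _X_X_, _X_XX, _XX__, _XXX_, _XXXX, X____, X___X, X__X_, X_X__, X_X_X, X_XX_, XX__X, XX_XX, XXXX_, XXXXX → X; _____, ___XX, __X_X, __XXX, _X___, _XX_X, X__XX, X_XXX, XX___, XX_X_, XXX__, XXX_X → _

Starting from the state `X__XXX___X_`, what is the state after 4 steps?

_X__X__XX_X
_XXXXX_X_X_
X_XXX__XXXX
_X_X_X__XXX

_X_X_X__XXX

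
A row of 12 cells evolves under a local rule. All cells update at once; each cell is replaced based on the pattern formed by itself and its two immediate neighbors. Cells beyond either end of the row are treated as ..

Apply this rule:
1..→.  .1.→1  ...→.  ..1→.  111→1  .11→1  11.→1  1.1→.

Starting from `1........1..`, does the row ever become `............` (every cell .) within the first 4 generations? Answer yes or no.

no

1........1..  (fixed point — unchanged through generation 4)
generation 4 is 1........1.., still not uniform .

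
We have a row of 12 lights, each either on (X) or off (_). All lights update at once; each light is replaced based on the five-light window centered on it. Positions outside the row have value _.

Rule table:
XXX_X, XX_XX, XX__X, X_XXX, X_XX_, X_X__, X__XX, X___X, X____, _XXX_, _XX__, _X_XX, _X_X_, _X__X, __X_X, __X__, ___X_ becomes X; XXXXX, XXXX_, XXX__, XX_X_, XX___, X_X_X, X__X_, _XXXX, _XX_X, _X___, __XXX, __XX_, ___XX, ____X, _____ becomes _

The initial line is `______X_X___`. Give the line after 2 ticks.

_____XXXX_X_
________X_X_

________X_X_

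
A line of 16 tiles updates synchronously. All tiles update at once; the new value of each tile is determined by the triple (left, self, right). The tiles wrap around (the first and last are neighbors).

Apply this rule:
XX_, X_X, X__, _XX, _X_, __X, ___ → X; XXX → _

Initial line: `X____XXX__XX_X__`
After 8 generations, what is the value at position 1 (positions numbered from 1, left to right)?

XXXXXX_XXXXXXXXX
_____XXX________
XXXXXX_XXXXXXXXX  (repeats generation 1; period 2)
generation 8: _____XXX________
position 1 holds _

_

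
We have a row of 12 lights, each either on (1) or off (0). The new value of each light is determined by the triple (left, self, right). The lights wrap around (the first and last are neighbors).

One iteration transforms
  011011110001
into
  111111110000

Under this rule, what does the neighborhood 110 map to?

At position 2 the neighborhood is 110; the next row has 1 there.

1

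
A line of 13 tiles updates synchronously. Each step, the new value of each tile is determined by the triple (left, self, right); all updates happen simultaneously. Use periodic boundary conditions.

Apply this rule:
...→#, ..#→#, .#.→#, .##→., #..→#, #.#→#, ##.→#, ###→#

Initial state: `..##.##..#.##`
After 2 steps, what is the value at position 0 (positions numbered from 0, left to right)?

#

##.##.#####.#
###.##.#####.
position 0 holds #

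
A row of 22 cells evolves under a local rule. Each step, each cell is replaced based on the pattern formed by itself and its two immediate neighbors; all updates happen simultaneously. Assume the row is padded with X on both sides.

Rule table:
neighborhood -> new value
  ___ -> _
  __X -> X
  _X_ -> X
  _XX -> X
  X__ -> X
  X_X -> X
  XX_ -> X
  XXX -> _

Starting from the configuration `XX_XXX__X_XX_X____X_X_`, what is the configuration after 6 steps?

step 1: _XXX_XXXXXXXXXX__XXXXX
step 2: XX_XXX________XXXX____
step 3: _XXX_XX______XX__XX__X
step 4: XX_XXXXX____XXXXXXXXXX
step 5: _XXX___XX__XX_________
step 6: XX_XX_XXXXXXXX_______X

XX_XX_XXXXXXXX_______X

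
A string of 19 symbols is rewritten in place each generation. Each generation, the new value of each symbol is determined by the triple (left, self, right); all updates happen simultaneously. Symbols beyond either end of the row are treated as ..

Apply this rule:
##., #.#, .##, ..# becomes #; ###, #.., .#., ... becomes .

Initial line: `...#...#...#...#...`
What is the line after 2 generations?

..#...#...#...#....
.#...#...#...#.....

.#...#...#...#.....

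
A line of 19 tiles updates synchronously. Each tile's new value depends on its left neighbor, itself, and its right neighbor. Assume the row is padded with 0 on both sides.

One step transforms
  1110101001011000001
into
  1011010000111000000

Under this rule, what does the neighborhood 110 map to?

1

At position 2 the neighborhood is 110; the next row has 1 there.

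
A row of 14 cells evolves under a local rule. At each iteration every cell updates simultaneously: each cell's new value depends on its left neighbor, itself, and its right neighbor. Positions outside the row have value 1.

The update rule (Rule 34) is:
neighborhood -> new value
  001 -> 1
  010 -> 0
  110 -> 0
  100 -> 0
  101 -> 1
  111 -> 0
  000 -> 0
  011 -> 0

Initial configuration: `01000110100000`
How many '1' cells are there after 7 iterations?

5

10001001000001
00010010000010
00100100000101
01001000001010
10010000010101
00100000101010
01000001010101
count of 1: 5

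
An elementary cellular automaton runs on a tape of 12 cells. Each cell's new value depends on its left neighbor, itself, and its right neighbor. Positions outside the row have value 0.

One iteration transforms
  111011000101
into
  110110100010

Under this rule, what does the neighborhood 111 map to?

1

At position 1 the neighborhood is 111; the next row has 1 there.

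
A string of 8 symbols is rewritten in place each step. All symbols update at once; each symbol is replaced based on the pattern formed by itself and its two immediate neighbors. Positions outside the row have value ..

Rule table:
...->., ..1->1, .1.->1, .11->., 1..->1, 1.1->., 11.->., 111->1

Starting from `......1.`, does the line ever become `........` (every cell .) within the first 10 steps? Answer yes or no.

.....111
....1.1.
...11.11
..1.....
.111....
1.1.1...
1.1.11..
1.1...1.
1.11.111
1.....1.
step 10 is 1.....1., still not uniform .

no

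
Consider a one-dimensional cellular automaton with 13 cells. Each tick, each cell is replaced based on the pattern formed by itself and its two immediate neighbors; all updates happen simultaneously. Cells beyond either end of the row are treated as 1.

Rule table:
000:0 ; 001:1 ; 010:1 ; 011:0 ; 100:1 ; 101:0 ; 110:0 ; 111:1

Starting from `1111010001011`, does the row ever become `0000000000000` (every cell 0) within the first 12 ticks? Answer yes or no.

no

1110011011001
1101100000110
1000010001000
0100111011101
0111010001000
0010011011101
1111100001000
1111010011101
1110011101000
1101101001101
1000001110000
0100010101001
tick 12 is 0100010101001, still not uniform 0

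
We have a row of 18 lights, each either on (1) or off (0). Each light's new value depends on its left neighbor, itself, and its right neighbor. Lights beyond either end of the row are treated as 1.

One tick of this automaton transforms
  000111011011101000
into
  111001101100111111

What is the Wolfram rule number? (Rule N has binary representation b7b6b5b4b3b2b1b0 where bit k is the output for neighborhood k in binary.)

position 4: 111 → 0  (bit 7 = 0)
position 5: 110 → 1  (bit 6 = 1)
position 6: 101 → 1  (bit 5 = 1)
position 0: 100 → 1  (bit 4 = 1)
position 3: 011 → 0  (bit 3 = 0)
position 14: 010 → 1  (bit 2 = 1)
position 2: 001 → 1  (bit 1 = 1)
position 1: 000 → 1  (bit 0 = 1)
bits b7..b0 = 01110111 = 119

119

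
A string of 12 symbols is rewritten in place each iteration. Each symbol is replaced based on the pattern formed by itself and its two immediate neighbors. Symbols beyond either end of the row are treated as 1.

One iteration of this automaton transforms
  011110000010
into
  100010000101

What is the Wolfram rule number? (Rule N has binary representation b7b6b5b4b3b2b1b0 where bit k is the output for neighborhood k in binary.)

position 2: 111 → 0  (bit 7 = 0)
position 4: 110 → 1  (bit 6 = 1)
position 0: 101 → 1  (bit 5 = 1)
position 5: 100 → 0  (bit 4 = 0)
position 1: 011 → 0  (bit 3 = 0)
position 10: 010 → 0  (bit 2 = 0)
position 9: 001 → 1  (bit 1 = 1)
position 6: 000 → 0  (bit 0 = 0)
bits b7..b0 = 01100010 = 98

98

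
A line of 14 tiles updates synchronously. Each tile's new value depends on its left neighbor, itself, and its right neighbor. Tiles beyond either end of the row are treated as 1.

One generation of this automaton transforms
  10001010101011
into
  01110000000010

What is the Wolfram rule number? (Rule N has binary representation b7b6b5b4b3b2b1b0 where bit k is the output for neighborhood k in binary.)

27

position 13: 111 → 0  (bit 7 = 0)
position 0: 110 → 0  (bit 6 = 0)
position 5: 101 → 0  (bit 5 = 0)
position 1: 100 → 1  (bit 4 = 1)
position 12: 011 → 1  (bit 3 = 1)
position 4: 010 → 0  (bit 2 = 0)
position 3: 001 → 1  (bit 1 = 1)
position 2: 000 → 1  (bit 0 = 1)
bits b7..b0 = 00011011 = 27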